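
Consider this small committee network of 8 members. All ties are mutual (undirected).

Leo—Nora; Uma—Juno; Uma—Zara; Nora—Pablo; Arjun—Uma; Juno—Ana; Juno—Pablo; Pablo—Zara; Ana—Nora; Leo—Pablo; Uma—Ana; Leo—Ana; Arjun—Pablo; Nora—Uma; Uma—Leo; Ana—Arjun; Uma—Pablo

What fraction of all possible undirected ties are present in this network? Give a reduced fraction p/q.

17/28

There are 17 edges and 8 nodes, so the maximum possible is C(8,2) = 28.
Density = 17/28.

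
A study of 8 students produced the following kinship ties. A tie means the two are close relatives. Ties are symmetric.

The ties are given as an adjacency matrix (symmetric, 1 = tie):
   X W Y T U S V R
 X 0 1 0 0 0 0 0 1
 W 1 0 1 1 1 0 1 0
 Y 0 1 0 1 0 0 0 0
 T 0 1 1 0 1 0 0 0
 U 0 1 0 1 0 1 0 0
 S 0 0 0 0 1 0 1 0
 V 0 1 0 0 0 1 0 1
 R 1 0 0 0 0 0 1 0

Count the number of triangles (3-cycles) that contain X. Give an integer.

X's neighbors are R and W, but none of them are tied to each other, so no triangle contains X.

0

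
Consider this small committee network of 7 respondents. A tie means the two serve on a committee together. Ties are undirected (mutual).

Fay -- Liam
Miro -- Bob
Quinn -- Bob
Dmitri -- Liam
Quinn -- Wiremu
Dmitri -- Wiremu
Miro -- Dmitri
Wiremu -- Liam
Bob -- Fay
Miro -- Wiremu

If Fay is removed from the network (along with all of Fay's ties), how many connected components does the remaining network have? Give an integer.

Fay's neighbors (Bob and Liam) remain reachable from one another through other ties, so the rest of the network stays in one piece.

1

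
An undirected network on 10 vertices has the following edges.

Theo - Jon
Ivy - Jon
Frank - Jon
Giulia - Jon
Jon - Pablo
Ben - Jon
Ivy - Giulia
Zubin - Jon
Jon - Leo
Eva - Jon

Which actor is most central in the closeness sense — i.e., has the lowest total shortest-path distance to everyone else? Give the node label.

Jon

Farness (sum of distances to all others) for each node — Ben:17, Eva:17, Frank:17, Giulia:16, Ivy:16, Jon:9, Leo:17, Pablo:17, Theo:17, Zubin:17.
The smallest farness is 9, for Jon, so Jon has the highest closeness.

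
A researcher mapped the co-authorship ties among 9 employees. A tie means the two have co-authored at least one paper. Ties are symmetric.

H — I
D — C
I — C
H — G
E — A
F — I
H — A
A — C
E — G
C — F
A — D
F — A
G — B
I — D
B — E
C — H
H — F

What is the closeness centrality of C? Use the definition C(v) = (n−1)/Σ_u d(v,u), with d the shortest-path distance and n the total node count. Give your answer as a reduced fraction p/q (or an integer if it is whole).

2/3

Distances from C: A:1, B:3, D:1, E:2, F:1, G:2, H:1, I:1. Sum = 12.
n = 9, so closeness = 8/12 = 2/3.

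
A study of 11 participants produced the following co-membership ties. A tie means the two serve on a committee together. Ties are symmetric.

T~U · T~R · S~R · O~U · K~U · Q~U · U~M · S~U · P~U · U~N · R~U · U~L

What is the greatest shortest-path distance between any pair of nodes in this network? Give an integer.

Eccentricity of each node (its greatest distance to any other): K:2, L:2, M:2, N:2, O:2, P:2, Q:2, R:2, S:2, T:2, U:1.
The maximum eccentricity is 2, realized for instance by the pair L–M via L – U – M. So the diameter is 2.

2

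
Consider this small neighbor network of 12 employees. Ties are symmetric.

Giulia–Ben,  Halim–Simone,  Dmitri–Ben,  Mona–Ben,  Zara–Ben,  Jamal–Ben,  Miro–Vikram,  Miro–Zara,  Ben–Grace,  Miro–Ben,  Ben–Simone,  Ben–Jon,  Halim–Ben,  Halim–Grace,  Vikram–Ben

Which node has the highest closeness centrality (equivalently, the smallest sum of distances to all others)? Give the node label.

Ben

Farness (sum of distances to all others) for each node — Ben:11, Dmitri:21, Giulia:21, Grace:20, Halim:19, Jamal:21, Jon:21, Miro:19, Mona:21, Simone:20, Vikram:20, Zara:20.
The smallest farness is 11, for Ben, so Ben has the highest closeness.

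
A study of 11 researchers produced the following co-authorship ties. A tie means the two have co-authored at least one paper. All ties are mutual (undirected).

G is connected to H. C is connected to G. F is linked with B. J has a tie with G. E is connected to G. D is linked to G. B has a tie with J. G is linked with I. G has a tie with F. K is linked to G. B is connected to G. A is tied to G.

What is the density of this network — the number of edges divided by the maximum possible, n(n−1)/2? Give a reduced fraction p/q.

There are 12 edges and 11 nodes, so the maximum possible is C(11,2) = 55.
Density = 12/55.

12/55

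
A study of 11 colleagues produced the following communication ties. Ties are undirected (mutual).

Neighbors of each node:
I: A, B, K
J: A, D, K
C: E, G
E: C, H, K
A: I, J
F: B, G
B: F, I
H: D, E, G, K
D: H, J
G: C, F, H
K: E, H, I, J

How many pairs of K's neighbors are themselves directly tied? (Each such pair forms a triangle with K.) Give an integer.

1

K's neighbors: E, H, I, and J.
Neighbor pairs that are themselves tied: K–E–H. Each forms one triangle with K, for 1 in total.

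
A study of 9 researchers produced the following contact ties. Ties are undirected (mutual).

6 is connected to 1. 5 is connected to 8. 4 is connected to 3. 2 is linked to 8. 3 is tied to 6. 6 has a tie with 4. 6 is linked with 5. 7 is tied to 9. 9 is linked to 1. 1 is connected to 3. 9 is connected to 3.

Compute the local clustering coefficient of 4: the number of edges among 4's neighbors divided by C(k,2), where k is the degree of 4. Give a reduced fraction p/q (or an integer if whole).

4's neighbors: 3 and 6 (k = 2).
Possible neighbor pairs: C(2,2) = 1. Edges among them: 3–6 → e = 1.
Clustering(4) = 1/1.

1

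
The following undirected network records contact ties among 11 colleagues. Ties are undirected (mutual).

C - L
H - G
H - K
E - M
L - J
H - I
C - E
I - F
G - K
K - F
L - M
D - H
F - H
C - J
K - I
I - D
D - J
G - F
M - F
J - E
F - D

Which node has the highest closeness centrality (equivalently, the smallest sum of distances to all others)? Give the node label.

F

Farness (sum of distances to all others) for each node — C:24, D:16, E:21, F:15, G:22, H:18, I:19, J:18, K:21, L:21, M:17.
The smallest farness is 15, for F, so F has the highest closeness.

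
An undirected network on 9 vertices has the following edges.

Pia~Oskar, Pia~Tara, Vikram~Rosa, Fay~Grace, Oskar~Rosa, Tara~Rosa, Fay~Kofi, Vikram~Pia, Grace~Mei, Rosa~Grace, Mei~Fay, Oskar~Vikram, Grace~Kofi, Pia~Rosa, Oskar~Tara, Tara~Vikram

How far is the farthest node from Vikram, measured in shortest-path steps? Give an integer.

3

Distances from Vikram: Fay:3, Grace:2, Kofi:3, Mei:3, Oskar:1, Pia:1, Rosa:1, Tara:1.
The largest is 3 (to Mei, Kofi, and Fay), so the eccentricity of Vikram is 3.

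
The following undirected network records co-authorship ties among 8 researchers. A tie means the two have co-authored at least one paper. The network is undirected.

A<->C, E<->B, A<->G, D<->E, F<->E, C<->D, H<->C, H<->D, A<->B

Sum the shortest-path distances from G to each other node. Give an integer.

Distances from G: A:1, B:2, C:2, D:3, E:3, F:4, H:3.
Sum = 1 + 2 + 2 + 3 + 3 + 4 + 3 = 18.

18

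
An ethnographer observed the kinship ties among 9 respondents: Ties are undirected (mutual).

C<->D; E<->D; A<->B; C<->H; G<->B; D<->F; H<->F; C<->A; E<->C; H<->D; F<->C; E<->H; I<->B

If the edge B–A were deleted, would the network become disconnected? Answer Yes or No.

Yes

Without the B–A edge there is no alternate route between B and A, so the network disconnects. It is a bridge.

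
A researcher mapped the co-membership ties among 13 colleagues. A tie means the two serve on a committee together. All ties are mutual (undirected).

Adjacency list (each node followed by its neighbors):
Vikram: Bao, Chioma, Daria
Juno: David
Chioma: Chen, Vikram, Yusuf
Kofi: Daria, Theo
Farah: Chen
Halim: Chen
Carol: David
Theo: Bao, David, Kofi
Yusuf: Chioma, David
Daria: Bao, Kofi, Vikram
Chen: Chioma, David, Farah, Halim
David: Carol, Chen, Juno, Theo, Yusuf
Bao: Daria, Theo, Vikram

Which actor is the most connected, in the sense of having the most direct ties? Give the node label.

David

Degrees — Bao:3, Carol:1, Chen:4, Chioma:3, Daria:3, David:5, Farah:1, Halim:1, Juno:1, Kofi:2, Theo:3, Vikram:3, Yusuf:2.
The maximum is 5, attained only by David.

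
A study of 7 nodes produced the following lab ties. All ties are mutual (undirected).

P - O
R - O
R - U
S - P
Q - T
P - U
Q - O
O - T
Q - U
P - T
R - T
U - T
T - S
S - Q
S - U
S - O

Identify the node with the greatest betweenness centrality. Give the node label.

Unnormalized betweenness of each node: O:5/4, P:1/5, Q:1/5, R:1/5, S:9/20, T:29/20, U:5/4.
T has the largest value, 29/20, making it the main broker — the node through which the most shortest paths run.

T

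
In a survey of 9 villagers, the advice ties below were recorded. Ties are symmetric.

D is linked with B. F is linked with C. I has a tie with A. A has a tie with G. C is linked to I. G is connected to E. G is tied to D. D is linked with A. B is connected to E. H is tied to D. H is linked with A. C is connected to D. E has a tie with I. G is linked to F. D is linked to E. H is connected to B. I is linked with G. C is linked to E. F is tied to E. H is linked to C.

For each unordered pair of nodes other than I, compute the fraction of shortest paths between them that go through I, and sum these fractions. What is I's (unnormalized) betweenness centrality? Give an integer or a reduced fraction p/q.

11/12

Pairs whose geodesics pass through I — C–A: 1/3; C–G: 1/4; E–A: 1/3.
All other pairs contribute 0.
Summing the contributions gives betweenness(I) = 11/12.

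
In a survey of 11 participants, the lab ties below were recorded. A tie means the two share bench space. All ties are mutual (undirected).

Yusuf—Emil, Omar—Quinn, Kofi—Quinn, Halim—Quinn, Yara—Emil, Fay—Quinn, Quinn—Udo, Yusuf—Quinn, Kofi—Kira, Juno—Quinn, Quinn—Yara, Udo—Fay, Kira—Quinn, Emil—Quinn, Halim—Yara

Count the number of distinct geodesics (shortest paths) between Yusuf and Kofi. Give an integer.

The shortest distance is 2, and the only length-2 path is Yusuf–Quinn–Kofi. So there is exactly 1 shortest path.

1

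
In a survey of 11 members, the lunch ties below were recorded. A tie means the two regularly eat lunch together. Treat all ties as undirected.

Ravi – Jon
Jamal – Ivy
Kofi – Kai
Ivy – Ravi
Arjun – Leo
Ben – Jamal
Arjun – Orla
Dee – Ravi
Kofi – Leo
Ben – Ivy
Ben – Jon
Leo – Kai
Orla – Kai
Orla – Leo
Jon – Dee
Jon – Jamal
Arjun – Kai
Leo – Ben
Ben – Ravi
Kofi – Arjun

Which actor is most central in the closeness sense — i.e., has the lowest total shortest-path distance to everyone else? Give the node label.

Ben

Farness (sum of distances to all others) for each node — Arjun:22, Ben:15, Dee:27, Ivy:21, Jamal:21, Jon:20, Kai:22, Kofi:23, Leo:16, Orla:23, Ravi:20.
The smallest farness is 15, for Ben, so Ben has the highest closeness.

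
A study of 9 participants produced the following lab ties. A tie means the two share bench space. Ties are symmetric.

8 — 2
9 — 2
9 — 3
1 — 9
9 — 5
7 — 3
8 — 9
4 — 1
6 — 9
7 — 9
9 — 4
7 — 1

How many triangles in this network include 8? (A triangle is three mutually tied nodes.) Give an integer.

1

8's neighbors: 2 and 9.
Neighbor pairs that are themselves tied: 8–2–9. Each forms one triangle with 8, for 1 in total.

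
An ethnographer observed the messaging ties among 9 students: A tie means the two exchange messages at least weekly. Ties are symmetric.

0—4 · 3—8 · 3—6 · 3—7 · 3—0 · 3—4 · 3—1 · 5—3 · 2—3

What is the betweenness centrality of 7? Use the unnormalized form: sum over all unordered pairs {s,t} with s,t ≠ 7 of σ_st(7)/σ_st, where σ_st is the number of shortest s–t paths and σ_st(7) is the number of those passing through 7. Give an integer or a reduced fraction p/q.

0

No shortest path between any pair of other nodes passes through 7.
Summing the contributions gives betweenness(7) = 0.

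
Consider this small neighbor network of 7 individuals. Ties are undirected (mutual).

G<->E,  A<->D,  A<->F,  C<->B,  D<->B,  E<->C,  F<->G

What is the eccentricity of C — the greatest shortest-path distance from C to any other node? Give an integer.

Distances from C: A:3, B:1, D:2, E:1, F:3, G:2.
The largest is 3 (to F and A), so the eccentricity of C is 3.

3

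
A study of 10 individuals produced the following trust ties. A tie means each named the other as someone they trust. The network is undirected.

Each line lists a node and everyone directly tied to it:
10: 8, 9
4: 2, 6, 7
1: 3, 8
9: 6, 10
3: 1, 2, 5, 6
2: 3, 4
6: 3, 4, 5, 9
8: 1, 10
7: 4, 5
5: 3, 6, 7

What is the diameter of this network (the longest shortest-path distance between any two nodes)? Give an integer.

4

Eccentricity of each node (its greatest distance to any other): 1:3, 2:4, 3:3, 4:4, 5:3, 6:3, 7:4, 8:4, 9:3, 10:4.
The maximum eccentricity is 4, realized for instance by the pair 10–2 via 10 – 9 – 6 – 3 – 2. So the diameter is 4.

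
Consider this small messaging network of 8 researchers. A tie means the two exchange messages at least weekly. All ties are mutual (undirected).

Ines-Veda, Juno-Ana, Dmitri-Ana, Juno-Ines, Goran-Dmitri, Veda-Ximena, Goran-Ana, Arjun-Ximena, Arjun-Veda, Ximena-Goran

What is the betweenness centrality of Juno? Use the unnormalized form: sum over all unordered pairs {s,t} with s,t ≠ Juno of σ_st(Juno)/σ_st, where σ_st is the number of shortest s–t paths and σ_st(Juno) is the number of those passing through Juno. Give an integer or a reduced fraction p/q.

3

Pairs whose geodesics pass through Juno — Dmitri–Ines: 1; Ana–Ines: 1; Ana–Veda: 1/2; Ines–Goran: 1/2.
All other pairs contribute 0.
Summing the contributions gives betweenness(Juno) = 3.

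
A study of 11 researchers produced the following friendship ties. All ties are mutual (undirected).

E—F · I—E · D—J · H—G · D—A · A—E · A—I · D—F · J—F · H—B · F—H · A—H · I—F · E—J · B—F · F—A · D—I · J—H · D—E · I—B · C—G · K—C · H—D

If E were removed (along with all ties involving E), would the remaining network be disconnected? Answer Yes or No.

No

Even without E, every remaining node can still reach every other (the residual graph is connected), so E is not a cut vertex.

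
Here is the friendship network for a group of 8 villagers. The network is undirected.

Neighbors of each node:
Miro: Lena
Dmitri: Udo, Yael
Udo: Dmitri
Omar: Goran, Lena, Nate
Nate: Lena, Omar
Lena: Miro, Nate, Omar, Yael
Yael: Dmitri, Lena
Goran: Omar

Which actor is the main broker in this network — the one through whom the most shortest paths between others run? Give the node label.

Lena

Unnormalized betweenness of each node: Dmitri:6, Goran:0, Lena:15, Miro:0, Nate:0, Omar:6, Udo:0, Yael:10.
Lena has the largest value, 15, making it the main broker — the node through which the most shortest paths run.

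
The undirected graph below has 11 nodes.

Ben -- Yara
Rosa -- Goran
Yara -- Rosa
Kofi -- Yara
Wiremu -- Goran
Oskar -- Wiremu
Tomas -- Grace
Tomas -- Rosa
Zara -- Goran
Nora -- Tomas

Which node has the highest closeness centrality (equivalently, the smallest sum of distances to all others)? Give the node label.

Rosa

Farness (sum of distances to all others) for each node — Ben:32, Goran:21, Grace:32, Kofi:32, Nora:32, Oskar:37, Rosa:18, Tomas:23, Wiremu:28, Yara:23, Zara:30.
The smallest farness is 18, for Rosa, so Rosa has the highest closeness.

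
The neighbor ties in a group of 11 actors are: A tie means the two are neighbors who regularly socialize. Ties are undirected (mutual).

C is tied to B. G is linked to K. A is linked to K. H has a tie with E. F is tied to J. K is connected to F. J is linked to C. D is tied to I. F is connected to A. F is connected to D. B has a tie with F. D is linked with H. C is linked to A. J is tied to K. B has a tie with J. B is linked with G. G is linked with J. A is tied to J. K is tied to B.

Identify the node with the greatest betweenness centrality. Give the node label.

Unnormalized betweenness of each node: A:2, B:25/6, C:1/4, D:23, E:0, F:97/4, G:0, H:9, I:0, J:59/12, K:29/12.
F has the largest value, 97/4, making it the main broker — the node through which the most shortest paths run.

F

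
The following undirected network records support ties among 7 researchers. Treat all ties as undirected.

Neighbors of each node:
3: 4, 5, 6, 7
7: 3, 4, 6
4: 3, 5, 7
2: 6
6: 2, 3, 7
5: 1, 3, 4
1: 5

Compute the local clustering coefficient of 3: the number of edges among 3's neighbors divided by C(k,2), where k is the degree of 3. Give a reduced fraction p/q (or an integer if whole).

1/2

3's neighbors: 4, 5, 6, and 7 (k = 4).
Possible neighbor pairs: C(4,2) = 6. Edges among them: 4–5, 4–7, 6–7 → e = 3.
Clustering(3) = 3/6 = 1/2.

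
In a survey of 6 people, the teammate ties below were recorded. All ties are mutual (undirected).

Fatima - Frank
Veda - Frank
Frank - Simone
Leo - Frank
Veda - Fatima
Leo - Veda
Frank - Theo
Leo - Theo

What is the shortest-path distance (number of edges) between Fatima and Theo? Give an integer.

One shortest route is Fatima – Frank – Theo, which uses 2 edges, and Fatima and Theo are not directly tied, so nothing shorter exists. So d(Fatima,Theo) = 2.

2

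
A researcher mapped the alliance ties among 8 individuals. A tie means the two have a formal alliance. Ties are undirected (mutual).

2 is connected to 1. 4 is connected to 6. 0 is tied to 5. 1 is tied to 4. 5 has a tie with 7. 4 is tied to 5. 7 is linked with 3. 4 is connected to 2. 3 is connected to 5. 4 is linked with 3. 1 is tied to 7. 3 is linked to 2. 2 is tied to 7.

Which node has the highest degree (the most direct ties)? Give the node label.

Degrees — 0:1, 1:3, 2:4, 3:4, 4:5, 5:4, 6:1, 7:4.
The maximum is 5, attained only by 4.

4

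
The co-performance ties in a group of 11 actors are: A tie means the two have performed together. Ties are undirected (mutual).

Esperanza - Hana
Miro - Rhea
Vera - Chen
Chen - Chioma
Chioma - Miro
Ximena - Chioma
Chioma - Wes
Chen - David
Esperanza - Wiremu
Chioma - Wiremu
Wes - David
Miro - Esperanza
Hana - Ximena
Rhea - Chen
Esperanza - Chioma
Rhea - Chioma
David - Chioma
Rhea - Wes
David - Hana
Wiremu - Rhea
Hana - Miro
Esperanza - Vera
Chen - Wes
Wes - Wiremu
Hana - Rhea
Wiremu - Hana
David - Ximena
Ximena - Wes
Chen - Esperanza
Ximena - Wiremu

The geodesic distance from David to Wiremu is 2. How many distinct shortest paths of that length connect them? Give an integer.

4

The shortest distance is 2. The length-2 paths are: David–Chioma–Wiremu; David–Ximena–Wiremu; David–Wes–Wiremu; David–Hana–Wiremu.
That gives 4 distinct shortest paths.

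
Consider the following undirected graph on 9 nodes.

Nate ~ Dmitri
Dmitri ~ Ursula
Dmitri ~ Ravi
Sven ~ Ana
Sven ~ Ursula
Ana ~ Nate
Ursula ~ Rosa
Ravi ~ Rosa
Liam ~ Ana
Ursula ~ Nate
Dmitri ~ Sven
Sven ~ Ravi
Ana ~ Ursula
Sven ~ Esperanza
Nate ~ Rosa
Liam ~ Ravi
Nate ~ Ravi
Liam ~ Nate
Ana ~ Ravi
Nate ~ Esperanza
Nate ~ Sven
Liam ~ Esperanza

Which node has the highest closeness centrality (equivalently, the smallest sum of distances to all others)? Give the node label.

Farness (sum of distances to all others) for each node — Ana:11, Dmitri:12, Esperanza:13, Liam:12, Nate:8, Ravi:10, Rosa:13, Sven:10, Ursula:11.
The smallest farness is 8, for Nate, so Nate has the highest closeness.

Nate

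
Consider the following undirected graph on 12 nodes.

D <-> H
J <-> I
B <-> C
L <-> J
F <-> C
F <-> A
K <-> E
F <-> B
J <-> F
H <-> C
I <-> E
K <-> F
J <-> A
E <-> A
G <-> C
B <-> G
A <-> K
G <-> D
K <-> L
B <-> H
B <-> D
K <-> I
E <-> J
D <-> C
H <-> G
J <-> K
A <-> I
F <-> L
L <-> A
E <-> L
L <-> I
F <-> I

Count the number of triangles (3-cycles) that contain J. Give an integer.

14

J's neighbors: A, E, F, I, K, and L.
Neighbor pairs that are themselves tied: J–A–E; J–A–F; J–A–I; J–A–K; J–A–L; J–E–I; J–E–K; J–E–L; J–F–I; J–F–K; J–F–L; J–I–K; J–I–L; J–K–L. Each forms one triangle with J, for 14 in total.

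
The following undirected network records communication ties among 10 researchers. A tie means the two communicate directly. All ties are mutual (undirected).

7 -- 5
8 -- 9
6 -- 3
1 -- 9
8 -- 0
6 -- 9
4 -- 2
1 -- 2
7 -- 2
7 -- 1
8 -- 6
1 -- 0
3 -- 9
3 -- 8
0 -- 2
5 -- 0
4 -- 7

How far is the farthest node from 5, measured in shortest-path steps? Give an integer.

Distances from 5: 0:1, 1:2, 2:2, 3:3, 4:2, 6:3, 7:1, 8:2, 9:3.
The largest is 3 (to 9, 6, and 3), so the eccentricity of 5 is 3.

3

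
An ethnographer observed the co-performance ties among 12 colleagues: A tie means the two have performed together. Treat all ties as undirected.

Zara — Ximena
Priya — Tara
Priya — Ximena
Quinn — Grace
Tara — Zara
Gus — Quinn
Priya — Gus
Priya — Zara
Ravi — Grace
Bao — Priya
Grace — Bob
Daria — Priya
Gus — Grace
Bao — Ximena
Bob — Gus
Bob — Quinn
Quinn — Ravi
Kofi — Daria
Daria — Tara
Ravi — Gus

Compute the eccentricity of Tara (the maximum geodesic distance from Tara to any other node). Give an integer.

3

Distances from Tara: Bao:2, Bob:3, Daria:1, Grace:3, Gus:2, Kofi:2, Priya:1, Quinn:3, Ravi:3, Ximena:2, Zara:1.
The largest is 3 (to Quinn, Bob, Ravi, and Grace), so the eccentricity of Tara is 3.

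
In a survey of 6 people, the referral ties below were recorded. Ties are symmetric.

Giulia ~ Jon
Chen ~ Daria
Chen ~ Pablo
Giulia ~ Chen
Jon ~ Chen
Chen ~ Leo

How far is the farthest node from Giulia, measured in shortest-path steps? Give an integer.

Distances from Giulia: Chen:1, Daria:2, Jon:1, Leo:2, Pablo:2.
The largest is 2 (to Leo, Daria, and Pablo), so the eccentricity of Giulia is 2.

2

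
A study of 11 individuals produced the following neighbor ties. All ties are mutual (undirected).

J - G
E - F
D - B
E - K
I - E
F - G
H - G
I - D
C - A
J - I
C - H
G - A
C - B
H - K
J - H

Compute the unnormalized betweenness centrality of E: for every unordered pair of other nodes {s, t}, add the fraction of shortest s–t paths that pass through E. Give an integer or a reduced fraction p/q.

16/3

Pairs whose geodesics pass through E — F–B: 1/3; F–D: 1; F–I: 1; F–K: 1; D–K: 1; I–K: 1.
All other pairs contribute 0.
Summing the contributions gives betweenness(E) = 16/3.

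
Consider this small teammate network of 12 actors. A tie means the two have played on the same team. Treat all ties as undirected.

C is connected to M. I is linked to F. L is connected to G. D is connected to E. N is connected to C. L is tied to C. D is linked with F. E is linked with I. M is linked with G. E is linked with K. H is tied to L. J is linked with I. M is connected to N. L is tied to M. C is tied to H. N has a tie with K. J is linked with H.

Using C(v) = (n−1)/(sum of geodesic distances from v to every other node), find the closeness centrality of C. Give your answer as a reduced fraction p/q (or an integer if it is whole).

Distances from C: D:4, E:3, F:4, G:2, H:1, I:3, J:2, K:2, L:1, M:1, N:1. Sum = 24.
n = 12, so closeness = 11/24.

11/24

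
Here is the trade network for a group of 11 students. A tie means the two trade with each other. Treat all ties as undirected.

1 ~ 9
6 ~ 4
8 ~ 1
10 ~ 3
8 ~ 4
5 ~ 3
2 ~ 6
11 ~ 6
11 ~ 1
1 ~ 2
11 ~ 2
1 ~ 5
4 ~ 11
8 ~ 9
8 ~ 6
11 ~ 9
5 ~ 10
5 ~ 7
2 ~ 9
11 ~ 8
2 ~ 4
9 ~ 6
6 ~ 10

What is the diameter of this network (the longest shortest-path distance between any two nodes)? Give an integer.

Eccentricity of each node (its greatest distance to any other): 1:2, 2:3, 3:3, 4:4, 5:3, 6:3, 7:4, 8:3, 9:3, 10:2, 11:3.
The maximum eccentricity is 4, realized for instance by the pair 4–7 via 4 – 11 – 1 – 5 – 7. So the diameter is 4.

4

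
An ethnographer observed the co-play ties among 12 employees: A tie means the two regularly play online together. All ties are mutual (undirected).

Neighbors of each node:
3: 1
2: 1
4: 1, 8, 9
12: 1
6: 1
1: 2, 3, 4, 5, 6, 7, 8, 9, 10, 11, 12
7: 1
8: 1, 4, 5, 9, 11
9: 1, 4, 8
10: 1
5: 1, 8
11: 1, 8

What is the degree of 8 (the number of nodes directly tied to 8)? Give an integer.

5

8 is directly tied to 1, 4, 5, 9, and 11. That is 5 neighbors, so the degree of 8 is 5.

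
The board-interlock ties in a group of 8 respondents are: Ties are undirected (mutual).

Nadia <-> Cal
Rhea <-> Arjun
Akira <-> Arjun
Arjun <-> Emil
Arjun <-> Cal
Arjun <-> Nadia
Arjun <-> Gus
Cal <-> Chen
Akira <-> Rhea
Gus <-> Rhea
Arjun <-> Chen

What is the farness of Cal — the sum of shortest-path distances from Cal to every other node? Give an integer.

Distances from Cal: Akira:2, Arjun:1, Chen:1, Emil:2, Gus:2, Nadia:1, Rhea:2.
Sum = 2 + 1 + 1 + 2 + 2 + 1 + 2 = 11.

11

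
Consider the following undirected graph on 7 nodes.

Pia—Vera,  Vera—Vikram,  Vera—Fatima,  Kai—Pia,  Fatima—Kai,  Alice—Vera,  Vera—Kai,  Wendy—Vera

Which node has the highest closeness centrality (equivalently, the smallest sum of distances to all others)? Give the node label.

Vera

Farness (sum of distances to all others) for each node — Alice:11, Fatima:10, Kai:9, Pia:10, Vera:6, Vikram:11, Wendy:11.
The smallest farness is 6, for Vera, so Vera has the highest closeness.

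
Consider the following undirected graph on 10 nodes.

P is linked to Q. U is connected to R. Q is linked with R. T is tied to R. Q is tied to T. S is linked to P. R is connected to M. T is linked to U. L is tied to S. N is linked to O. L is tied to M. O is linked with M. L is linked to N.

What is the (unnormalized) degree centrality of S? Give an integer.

2

S is directly tied to L and P. That is 2 neighbors, so the degree of S is 2.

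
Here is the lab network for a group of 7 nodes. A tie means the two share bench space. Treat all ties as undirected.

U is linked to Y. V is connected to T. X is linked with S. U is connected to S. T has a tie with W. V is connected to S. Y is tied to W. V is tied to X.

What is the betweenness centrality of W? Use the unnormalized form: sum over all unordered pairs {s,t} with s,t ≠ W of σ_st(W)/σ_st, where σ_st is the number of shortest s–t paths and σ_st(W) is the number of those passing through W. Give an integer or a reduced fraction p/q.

2

Pairs whose geodesics pass through W — V–Y: 1/2; T–Y: 1; T–U: 1/2.
All other pairs contribute 0.
Summing the contributions gives betweenness(W) = 2.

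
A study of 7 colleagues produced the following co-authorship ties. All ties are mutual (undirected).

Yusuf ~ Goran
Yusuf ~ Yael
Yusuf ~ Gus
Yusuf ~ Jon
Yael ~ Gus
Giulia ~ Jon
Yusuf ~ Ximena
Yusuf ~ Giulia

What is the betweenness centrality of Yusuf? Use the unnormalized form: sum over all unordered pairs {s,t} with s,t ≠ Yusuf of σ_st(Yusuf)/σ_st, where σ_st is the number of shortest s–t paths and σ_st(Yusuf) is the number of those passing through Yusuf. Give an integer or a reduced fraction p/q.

13

Pairs whose geodesics pass through Yusuf — Goran–Yael: 1; Goran–Jon: 1; Goran–Gus: 1; Goran–Ximena: 1; Goran–Giulia: 1; Yael–Jon: 1; Yael–Ximena: 1; Yael–Giulia: 1; Jon–Gus: 1; Jon–Ximena: 1; Gus–Ximena: 1; Gus–Giulia: 1; Ximena–Giulia: 1.
All other pairs contribute 0.
Summing the contributions gives betweenness(Yusuf) = 13.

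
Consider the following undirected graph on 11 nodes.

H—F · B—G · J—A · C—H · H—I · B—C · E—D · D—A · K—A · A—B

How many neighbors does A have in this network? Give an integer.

4

A is directly tied to B, D, J, and K. That is 4 neighbors, so the degree of A is 4.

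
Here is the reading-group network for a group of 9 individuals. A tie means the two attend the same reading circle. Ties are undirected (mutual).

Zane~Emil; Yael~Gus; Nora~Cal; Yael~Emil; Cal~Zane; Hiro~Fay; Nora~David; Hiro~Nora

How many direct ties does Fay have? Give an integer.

Fay is directly tied to Hiro. That is 1 neighbor, so the degree of Fay is 1.

1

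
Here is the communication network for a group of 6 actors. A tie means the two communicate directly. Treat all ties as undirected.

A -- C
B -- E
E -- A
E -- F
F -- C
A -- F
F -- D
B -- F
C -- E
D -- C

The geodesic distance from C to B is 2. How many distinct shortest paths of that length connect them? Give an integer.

The shortest distance is 2. The length-2 paths are: C–F–B; C–E–B.
That gives 2 distinct shortest paths.

2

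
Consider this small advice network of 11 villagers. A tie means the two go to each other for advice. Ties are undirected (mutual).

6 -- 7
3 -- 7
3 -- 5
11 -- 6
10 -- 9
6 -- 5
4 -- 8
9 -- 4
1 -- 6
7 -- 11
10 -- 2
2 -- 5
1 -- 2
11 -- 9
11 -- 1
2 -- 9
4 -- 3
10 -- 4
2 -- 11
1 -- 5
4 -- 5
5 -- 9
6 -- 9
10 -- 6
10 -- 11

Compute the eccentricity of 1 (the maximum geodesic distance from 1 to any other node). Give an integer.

3

Distances from 1: 2:1, 3:2, 4:2, 5:1, 6:1, 7:2, 8:3, 9:2, 10:2, 11:1.
The largest is 3 (to 8), so the eccentricity of 1 is 3.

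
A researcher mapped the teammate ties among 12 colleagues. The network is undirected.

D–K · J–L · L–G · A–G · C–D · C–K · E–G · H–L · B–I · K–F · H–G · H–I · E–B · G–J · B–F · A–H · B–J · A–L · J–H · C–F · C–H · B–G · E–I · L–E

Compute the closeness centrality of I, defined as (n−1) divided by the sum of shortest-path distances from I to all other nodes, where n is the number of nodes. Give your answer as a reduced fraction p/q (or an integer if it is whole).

Distances from I: A:2, B:1, C:2, D:3, E:1, F:2, G:2, H:1, J:2, K:3, L:2. Sum = 21.
n = 12, so closeness = 11/21.

11/21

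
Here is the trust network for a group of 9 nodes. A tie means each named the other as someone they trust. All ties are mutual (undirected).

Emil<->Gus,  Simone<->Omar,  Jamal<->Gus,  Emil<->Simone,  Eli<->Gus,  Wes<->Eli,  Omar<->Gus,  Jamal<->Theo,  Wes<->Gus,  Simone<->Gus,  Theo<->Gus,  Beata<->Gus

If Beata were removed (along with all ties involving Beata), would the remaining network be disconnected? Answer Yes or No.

No

Even without Beata, every remaining node can still reach every other (the residual graph is connected), so Beata is not a cut vertex.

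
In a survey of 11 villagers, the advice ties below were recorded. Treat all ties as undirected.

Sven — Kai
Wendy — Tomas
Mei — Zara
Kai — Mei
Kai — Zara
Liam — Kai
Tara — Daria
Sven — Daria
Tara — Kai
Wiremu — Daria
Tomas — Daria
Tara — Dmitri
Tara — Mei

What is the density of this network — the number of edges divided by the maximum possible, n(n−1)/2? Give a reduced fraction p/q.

13/55

There are 13 edges and 11 nodes, so the maximum possible is C(11,2) = 55.
Density = 13/55.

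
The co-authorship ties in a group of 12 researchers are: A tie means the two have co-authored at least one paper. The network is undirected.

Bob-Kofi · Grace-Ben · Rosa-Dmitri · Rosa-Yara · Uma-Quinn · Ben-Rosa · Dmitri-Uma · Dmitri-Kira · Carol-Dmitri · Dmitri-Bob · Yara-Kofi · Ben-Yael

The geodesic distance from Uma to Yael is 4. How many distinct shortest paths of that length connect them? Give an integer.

The shortest distance is 4, and the only length-4 path is Uma–Dmitri–Rosa–Ben–Yael. So there is exactly 1 shortest path.

1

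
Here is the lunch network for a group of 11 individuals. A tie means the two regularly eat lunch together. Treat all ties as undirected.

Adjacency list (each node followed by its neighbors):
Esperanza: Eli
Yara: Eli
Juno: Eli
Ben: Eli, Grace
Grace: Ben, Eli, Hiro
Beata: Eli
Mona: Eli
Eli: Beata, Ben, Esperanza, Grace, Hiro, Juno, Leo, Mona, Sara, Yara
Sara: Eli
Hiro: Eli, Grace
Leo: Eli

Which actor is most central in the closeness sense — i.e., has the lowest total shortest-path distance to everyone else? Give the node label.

Farness (sum of distances to all others) for each node — Beata:19, Ben:18, Eli:10, Esperanza:19, Grace:17, Hiro:18, Juno:19, Leo:19, Mona:19, Sara:19, Yara:19.
The smallest farness is 10, for Eli, so Eli has the highest closeness.

Eli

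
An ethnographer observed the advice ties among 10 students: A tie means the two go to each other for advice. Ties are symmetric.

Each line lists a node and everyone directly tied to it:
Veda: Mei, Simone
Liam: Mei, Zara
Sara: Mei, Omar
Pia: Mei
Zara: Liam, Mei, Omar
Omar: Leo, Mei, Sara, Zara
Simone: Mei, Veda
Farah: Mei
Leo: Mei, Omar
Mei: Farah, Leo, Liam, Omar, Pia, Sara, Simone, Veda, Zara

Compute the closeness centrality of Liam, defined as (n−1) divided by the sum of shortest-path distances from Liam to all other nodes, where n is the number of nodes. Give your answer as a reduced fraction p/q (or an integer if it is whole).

Distances from Liam: Farah:2, Leo:2, Mei:1, Omar:2, Pia:2, Sara:2, Simone:2, Veda:2, Zara:1. Sum = 16.
n = 10, so closeness = 9/16.

9/16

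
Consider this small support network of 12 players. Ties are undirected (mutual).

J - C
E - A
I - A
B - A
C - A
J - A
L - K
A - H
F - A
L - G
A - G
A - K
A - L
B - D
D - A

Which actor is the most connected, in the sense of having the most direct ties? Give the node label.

Degrees — A:11, B:2, C:2, D:2, E:1, F:1, G:2, H:1, I:1, J:2, K:2, L:3.
The maximum is 11, attained only by A.

A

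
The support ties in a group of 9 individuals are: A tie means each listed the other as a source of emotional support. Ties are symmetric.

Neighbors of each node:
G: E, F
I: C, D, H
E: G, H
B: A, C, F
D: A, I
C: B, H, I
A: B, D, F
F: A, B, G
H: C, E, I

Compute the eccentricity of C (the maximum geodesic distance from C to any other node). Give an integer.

Distances from C: A:2, B:1, D:2, E:2, F:2, G:3, H:1, I:1.
The largest is 3 (to G), so the eccentricity of C is 3.

3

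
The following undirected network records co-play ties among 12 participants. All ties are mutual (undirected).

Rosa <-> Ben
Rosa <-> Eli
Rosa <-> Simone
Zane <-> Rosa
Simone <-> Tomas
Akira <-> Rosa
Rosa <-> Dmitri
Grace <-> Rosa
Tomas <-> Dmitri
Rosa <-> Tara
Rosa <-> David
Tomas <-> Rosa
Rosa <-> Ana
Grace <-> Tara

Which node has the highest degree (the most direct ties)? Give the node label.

Rosa

Degrees — Akira:1, Ana:1, Ben:1, David:1, Dmitri:2, Eli:1, Grace:2, Rosa:11, Simone:2, Tara:2, Tomas:3, Zane:1.
The maximum is 11, attained only by Rosa.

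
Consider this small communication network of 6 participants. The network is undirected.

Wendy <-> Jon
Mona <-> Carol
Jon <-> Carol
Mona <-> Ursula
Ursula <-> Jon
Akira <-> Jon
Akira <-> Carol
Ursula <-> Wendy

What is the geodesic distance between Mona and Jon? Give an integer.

One shortest route is Mona – Carol – Jon, which uses 2 edges, and Mona and Jon are not directly tied, so nothing shorter exists. So d(Mona,Jon) = 2.

2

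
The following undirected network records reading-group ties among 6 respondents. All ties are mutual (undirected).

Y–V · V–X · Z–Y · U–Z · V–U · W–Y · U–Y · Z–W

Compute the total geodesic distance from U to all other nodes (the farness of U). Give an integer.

7

Distances from U: V:1, W:2, X:2, Y:1, Z:1.
Sum = 1 + 2 + 2 + 1 + 1 = 7.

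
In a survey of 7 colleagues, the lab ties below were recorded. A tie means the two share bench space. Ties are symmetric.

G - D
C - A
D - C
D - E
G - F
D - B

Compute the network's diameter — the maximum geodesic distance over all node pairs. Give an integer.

Eccentricity of each node (its greatest distance to any other): A:4, B:3, C:3, D:2, E:3, F:4, G:3.
The maximum eccentricity is 4, realized for instance by the pair F–A via F – G – D – C – A. So the diameter is 4.

4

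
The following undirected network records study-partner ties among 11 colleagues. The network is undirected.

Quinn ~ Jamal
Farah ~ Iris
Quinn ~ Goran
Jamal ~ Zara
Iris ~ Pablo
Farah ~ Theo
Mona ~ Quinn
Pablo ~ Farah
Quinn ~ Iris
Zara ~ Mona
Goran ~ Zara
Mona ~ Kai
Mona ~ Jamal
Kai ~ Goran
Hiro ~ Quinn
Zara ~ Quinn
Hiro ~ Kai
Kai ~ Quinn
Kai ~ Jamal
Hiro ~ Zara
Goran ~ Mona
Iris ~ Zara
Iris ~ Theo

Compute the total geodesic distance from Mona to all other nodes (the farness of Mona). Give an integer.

Distances from Mona: Farah:3, Goran:1, Hiro:2, Iris:2, Jamal:1, Kai:1, Pablo:3, Quinn:1, Theo:3, Zara:1.
Sum = 3 + 1 + 2 + 2 + 1 + 1 + 3 + 1 + 3 + 1 = 18.

18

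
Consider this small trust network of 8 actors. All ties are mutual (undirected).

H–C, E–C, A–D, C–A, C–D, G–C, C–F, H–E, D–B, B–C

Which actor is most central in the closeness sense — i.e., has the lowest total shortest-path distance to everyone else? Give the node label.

C

Farness (sum of distances to all others) for each node — A:12, B:12, C:7, D:11, E:12, F:13, G:13, H:12.
The smallest farness is 7, for C, so C has the highest closeness.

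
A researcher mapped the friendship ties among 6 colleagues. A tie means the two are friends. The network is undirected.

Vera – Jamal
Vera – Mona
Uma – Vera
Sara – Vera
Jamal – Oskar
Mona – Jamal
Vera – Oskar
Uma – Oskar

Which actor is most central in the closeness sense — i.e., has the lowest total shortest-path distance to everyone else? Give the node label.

Farness (sum of distances to all others) for each node — Jamal:7, Mona:8, Oskar:7, Sara:9, Uma:8, Vera:5.
The smallest farness is 5, for Vera, so Vera has the highest closeness.

Vera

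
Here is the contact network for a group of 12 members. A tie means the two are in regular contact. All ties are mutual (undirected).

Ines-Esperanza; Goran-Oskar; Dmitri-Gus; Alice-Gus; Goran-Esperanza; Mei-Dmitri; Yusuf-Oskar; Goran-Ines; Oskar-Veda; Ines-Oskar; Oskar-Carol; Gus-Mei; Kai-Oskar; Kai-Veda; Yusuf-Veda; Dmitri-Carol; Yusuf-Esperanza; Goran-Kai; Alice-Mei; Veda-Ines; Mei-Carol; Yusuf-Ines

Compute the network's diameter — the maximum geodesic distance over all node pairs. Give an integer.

Eccentricity of each node (its greatest distance to any other): Alice:5, Carol:3, Dmitri:4, Esperanza:5, Goran:4, Gus:5, Ines:4, Kai:4, Mei:4, Oskar:3, Veda:4, Yusuf:4.
The maximum eccentricity is 5, realized for instance by the pair Esperanza–Gus via Esperanza – Goran – Oskar – Carol – Mei – Gus. So the diameter is 5.

5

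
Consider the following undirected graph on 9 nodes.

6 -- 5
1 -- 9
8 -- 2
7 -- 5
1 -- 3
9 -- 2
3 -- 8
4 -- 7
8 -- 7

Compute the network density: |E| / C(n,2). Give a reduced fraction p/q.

1/4

There are 9 edges and 9 nodes, so the maximum possible is C(9,2) = 36.
Density = 9/36 = 1/4.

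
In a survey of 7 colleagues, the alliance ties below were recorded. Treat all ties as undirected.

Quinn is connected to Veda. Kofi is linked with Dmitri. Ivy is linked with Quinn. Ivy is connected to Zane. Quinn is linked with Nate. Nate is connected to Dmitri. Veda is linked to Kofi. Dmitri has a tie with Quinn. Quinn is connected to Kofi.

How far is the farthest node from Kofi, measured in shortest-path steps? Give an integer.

3

Distances from Kofi: Dmitri:1, Ivy:2, Nate:2, Quinn:1, Veda:1, Zane:3.
The largest is 3 (to Zane), so the eccentricity of Kofi is 3.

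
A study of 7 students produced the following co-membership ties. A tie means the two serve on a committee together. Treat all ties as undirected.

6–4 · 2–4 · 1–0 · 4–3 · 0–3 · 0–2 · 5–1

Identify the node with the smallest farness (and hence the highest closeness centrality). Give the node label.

0

Farness (sum of distances to all others) for each node — 0:10, 1:13, 2:11, 3:11, 4:12, 5:18, 6:17.
The smallest farness is 10, for 0, so 0 has the highest closeness.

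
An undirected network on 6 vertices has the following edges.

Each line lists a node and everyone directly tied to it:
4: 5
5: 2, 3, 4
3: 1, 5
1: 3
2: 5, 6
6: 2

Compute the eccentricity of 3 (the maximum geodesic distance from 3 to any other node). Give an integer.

Distances from 3: 1:1, 2:2, 4:2, 5:1, 6:3.
The largest is 3 (to 6), so the eccentricity of 3 is 3.

3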